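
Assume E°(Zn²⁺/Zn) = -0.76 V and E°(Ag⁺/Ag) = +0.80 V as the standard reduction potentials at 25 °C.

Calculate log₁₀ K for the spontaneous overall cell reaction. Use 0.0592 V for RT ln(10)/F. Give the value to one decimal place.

Cathode: Ag⁺/Ag; anode: Zn²⁺/Zn. E°cell = +1.56 V, n = 2.
log K = nE°cell / 0.0592 = (2)(+1.56) / 0.0592 = 52.7.

52.7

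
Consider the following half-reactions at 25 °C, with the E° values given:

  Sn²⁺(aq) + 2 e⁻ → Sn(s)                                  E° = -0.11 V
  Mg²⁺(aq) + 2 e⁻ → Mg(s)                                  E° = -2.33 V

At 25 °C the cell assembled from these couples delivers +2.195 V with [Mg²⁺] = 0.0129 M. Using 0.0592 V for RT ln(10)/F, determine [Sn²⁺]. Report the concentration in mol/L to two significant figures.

0.0018 M

Sn²⁺/Sn is the cathode, Mg²⁺/Mg the anode: E°cell = +2.22 V, n = 2.
Overall reaction: Sn²⁺(aq) + Mg(s) → Sn(s) + Mg²⁺(aq); Q = [Mg²⁺]^1/[Sn²⁺]^1.
From E = E° − (0.0592/n) log Q: log Q = (E° − E)·n/0.0592 = (+2.22 − (+2.195))·2/0.0592 = 0.8446.
So 1·log[Sn²⁺] = 1·log(0.0129) − log Q = -1.8894 − (0.8446) = -2.7340; [Sn²⁺] = 10^(-2.7340) ≈ 0.0018 M.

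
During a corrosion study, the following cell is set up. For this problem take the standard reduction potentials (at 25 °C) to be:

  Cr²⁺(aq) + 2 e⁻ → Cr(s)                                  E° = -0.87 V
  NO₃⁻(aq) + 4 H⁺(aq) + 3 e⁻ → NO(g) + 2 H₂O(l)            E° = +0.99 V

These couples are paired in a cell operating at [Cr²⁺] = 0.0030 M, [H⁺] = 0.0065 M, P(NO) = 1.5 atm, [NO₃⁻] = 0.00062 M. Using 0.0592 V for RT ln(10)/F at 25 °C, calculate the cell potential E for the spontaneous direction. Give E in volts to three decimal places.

+1.695 V

NO₃⁻/NO is the cathode (higher E°), Cr²⁺/Cr the anode: E°cell = +0.99 − (-0.87) = +1.86 V, n = 6.
Overall: 2 NO₃⁻(aq) + 8 H⁺(aq) + 3 Cr(s) → 2 NO(g) + 4 H₂O(l) + 3 Cr²⁺(aq)
Q = P(NO)^2·[Cr²⁺]^3 / ([NO₃⁻]^2·[H⁺]^8); log Q = 16.695.
E = E° − (0.0592/n) log Q = +1.86 − (0.0592/6)(16.695) = +1.695 V.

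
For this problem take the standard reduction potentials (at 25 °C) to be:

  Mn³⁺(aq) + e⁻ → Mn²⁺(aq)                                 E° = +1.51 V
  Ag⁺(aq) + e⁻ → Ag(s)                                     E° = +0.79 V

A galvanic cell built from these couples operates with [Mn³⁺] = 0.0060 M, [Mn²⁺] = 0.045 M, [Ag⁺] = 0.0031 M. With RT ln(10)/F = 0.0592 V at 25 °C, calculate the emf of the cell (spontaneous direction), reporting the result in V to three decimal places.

Mn³⁺/Mn²⁺ is the cathode (higher E°), Ag⁺/Ag the anode: E°cell = +1.51 − (+0.79) = +0.72 V, n = 1.
Overall: Mn³⁺(aq) + Ag(s) → Mn²⁺(aq) + Ag⁺(aq)
Q = [Mn²⁺]·[Ag⁺] / ([Mn³⁺]); log Q = -1.634.
E = E° − (0.0592/n) log Q = +0.72 − (0.0592/1)(-1.634) = +0.817 V.

+0.817 V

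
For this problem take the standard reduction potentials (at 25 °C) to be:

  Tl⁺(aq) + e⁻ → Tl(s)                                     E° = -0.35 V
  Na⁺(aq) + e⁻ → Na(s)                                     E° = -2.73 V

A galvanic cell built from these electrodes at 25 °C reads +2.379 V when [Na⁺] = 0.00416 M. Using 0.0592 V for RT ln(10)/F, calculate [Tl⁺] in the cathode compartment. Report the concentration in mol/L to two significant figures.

0.0040 M

Tl⁺/Tl is the cathode, Na⁺/Na the anode: E°cell = +2.38 V, n = 1.
Overall reaction: Tl⁺(aq) + Na(s) → Tl(s) + Na⁺(aq); Q = [Na⁺]^1/[Tl⁺]^1.
From E = E° − (0.0592/n) log Q: log Q = (E° − E)·n/0.0592 = (+2.38 − (+2.379))·1/0.0592 = 0.0169.
So 1·log[Tl⁺] = 1·log(0.00416) − log Q = -2.3809 − (0.0169) = -2.3978; [Tl⁺] = 10^(-2.3978) ≈ 0.0040 M.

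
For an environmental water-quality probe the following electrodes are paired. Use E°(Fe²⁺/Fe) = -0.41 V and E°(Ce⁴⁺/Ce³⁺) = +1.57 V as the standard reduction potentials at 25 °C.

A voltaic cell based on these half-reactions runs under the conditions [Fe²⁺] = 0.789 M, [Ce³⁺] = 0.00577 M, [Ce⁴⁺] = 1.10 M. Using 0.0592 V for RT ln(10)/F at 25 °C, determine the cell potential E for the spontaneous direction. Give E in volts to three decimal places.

+2.118 V

Ce⁴⁺/Ce³⁺ is the cathode (higher E°), Fe²⁺/Fe the anode: E°cell = +1.57 − (-0.41) = +1.98 V, n = 2.
Overall: 2 Ce⁴⁺(aq) + Fe(s) → 2 Ce³⁺(aq) + Fe²⁺(aq)
Q = [Ce³⁺]^2·[Fe²⁺] / ([Ce⁴⁺]^2); log Q = -4.663.
E = E° − (0.0592/n) log Q = +1.98 − (0.0592/2)(-4.663) = +2.118 V.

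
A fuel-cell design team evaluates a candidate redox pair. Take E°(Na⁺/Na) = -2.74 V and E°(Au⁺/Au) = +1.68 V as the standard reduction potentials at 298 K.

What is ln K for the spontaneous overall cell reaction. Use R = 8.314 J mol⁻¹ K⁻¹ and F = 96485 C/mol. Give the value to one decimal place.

Cathode: Au⁺/Au; anode: Na⁺/Na. E°cell = (+1.68) − (-2.74) = +4.42 V, with n = 1.
ΔG° = −nFE° = −RT ln K, so ln K = nFE°/(RT) = (1)(96485)(+4.42) / ((8.314)(298)) = 172.130.

172.1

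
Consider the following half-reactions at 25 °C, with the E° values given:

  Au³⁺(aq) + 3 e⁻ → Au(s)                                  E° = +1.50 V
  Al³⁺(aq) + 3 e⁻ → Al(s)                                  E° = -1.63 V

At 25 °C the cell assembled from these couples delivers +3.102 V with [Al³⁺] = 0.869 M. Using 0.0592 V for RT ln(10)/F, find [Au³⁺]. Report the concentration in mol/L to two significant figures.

Au³⁺/Au is the cathode, Al³⁺/Al the anode: E°cell = +3.13 V, n = 3.
Overall reaction: Au³⁺(aq) + Al(s) → Au(s) + Al³⁺(aq); Q = [Al³⁺]^1/[Au³⁺]^1.
From E = E° − (0.0592/n) log Q: log Q = (E° − E)·n/0.0592 = (+3.13 − (+3.102))·3/0.0592 = 1.4189.
So 1·log[Au³⁺] = 1·log(0.869) − log Q = -0.0610 − (1.4189) = -1.4799; [Au³⁺] = 10^(-1.4799) ≈ 0.033 M.

0.033 M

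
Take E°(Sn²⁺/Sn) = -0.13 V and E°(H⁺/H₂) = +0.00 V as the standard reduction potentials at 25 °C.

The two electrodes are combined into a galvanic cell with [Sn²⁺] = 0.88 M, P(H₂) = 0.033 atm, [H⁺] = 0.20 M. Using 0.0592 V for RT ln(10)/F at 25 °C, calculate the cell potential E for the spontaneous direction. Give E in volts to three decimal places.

H⁺/H₂ is the cathode (higher E°), Sn²⁺/Sn the anode: E°cell = +0.00 − (-0.13) = +0.13 V, n = 2.
Overall: 2 H⁺(aq) + Sn(s) → H₂(g) + Sn²⁺(aq)
Q = P(H₂)·[Sn²⁺] / ([H⁺]^2); log Q = -0.139.
E = E° − (0.0592/n) log Q = +0.13 − (0.0592/2)(-0.139) = +0.134 V.

+0.134 V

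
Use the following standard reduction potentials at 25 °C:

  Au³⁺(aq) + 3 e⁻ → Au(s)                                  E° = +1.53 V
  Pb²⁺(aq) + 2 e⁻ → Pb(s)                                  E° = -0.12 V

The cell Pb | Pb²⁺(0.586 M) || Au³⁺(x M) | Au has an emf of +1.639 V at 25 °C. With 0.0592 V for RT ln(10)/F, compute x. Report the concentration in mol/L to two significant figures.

Au³⁺/Au is the cathode, Pb²⁺/Pb the anode: E°cell = +1.65 V, n = 6.
Overall reaction: 2 Au³⁺(aq) + 3 Pb(s) → 2 Au(s) + 3 Pb²⁺(aq); Q = [Pb²⁺]^3/[Au³⁺]^2.
From E = E° − (0.0592/n) log Q: log Q = (E° − E)·n/0.0592 = (+1.65 − (+1.639))·6/0.0592 = 1.1149.
So 2·log[Au³⁺] = 3·log(0.586) − log Q = -0.6963 − (1.1149) = -1.8112; log[Au³⁺] = -1.8112 / 2 = -0.9056; [Au³⁺] = 10^(-0.9056) ≈ 0.12 M.

0.12 M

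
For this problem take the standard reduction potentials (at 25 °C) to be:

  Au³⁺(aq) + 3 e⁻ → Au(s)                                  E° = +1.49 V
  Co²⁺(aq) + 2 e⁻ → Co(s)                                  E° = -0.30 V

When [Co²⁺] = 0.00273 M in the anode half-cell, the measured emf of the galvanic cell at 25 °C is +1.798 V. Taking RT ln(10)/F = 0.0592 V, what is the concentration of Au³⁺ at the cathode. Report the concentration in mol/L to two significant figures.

Au³⁺/Au is the cathode, Co²⁺/Co the anode: E°cell = +1.79 V, n = 6.
Overall reaction: 2 Au³⁺(aq) + 3 Co(s) → 2 Au(s) + 3 Co²⁺(aq); Q = [Co²⁺]^3/[Au³⁺]^2.
From E = E° − (0.0592/n) log Q: log Q = (E° − E)·n/0.0592 = (+1.79 − (+1.798))·6/0.0592 = -0.8108.
So 2·log[Au³⁺] = 3·log(0.00273) − log Q = -7.6915 − (-0.8108) = -6.8807; log[Au³⁺] = -6.8807 / 2 = -3.4404; [Au³⁺] = 10^(-3.4404) ≈ 0.00036 M.

0.00036 M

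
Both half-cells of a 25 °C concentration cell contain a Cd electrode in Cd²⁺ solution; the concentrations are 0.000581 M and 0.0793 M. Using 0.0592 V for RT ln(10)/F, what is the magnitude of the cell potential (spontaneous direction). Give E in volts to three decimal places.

For a concentration cell E°cell = 0. The 0.0793 M side is the cathode (reduction is favoured where [Cd²⁺] is higher).
With n = 2, E = −(0.0592/2) log([Cd²⁺]ₐₙ/[Cd²⁺]꜀ₐₜ) = −(0.0592/2) log(0.000581/0.0793) = −(0.0592/2)(-2.135) = +0.063 V.

+0.063 V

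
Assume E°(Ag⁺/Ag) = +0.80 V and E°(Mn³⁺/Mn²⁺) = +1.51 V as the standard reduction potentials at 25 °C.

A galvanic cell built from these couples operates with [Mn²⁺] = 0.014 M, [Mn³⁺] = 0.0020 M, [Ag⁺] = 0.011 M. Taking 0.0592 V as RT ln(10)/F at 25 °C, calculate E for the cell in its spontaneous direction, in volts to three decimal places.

+0.776 V

Mn³⁺/Mn²⁺ is the cathode (higher E°), Ag⁺/Ag the anode: E°cell = +1.51 − (+0.80) = +0.71 V, n = 1.
Overall: Mn³⁺(aq) + Ag(s) → Mn²⁺(aq) + Ag⁺(aq)
Q = [Mn²⁺]·[Ag⁺] / ([Mn³⁺]); log Q = -1.114.
E = E° − (0.0592/n) log Q = +0.71 − (0.0592/1)(-1.114) = +0.776 V.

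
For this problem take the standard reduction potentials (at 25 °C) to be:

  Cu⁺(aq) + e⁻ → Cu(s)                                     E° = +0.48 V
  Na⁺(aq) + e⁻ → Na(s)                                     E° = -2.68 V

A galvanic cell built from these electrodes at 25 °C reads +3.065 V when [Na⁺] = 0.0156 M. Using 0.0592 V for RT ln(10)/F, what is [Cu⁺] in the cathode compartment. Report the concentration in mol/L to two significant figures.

Cu⁺/Cu is the cathode, Na⁺/Na the anode: E°cell = +3.16 V, n = 1.
Overall reaction: Cu⁺(aq) + Na(s) → Cu(s) + Na⁺(aq); Q = [Na⁺]^1/[Cu⁺]^1.
From E = E° − (0.0592/n) log Q: log Q = (E° − E)·n/0.0592 = (+3.16 − (+3.065))·1/0.0592 = 1.6047.
So 1·log[Cu⁺] = 1·log(0.0156) − log Q = -1.8069 − (1.6047) = -3.4116; [Cu⁺] = 10^(-3.4116) ≈ 0.00039 M.

0.00039 M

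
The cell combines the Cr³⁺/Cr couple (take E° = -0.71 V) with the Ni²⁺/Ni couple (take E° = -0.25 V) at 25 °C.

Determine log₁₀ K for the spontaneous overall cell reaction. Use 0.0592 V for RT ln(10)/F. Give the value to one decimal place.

Cathode: Ni²⁺/Ni; anode: Cr³⁺/Cr. E°cell = +0.46 V, n = 6.
log K = nE°cell / 0.0592 = (6)(+0.46) / 0.0592 = 46.6.

46.6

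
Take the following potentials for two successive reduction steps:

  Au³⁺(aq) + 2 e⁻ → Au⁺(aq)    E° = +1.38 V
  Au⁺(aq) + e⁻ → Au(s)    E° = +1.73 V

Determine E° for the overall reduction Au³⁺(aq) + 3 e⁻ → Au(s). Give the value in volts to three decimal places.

Since ΔG° = −nFE° is additive over sequential reductions, n₃E°₃ = n₁E°₁ + n₂E°₂.
E°₃ = (2×+1.38 + 1×+1.73) / 3 = (+4.490) / 3 = +1.497 V.
Simply averaging or adding the two E° values would be wrong; the electron-weighted sum is required.

+1.497 V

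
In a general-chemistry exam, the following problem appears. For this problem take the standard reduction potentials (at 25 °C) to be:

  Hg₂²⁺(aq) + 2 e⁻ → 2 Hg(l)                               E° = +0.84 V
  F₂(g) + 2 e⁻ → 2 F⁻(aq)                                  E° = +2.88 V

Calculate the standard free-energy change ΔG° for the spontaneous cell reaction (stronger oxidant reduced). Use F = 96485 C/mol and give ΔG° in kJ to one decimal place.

-393.7 kJ

F₂/F⁻ (E° = +2.88 V) is the cathode; Hg₂²⁺/Hg (E° = +0.84 V) is the anode, so E°cell = +2.04 V.
Balancing electrons gives n = 2 (lcm of 2 and 2).
ΔG° = −nFE° = −(2)(96485)(+2.04) = -393,659 J = -393.7 kJ.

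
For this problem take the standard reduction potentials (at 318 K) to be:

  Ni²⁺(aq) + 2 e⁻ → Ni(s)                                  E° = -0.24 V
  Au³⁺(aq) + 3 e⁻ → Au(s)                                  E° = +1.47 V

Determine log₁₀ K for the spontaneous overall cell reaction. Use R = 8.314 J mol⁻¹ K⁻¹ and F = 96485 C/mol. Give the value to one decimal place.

162.6

Cathode: Au³⁺/Au; anode: Ni²⁺/Ni. E°cell = (+1.47) − (-0.24) = +1.71 V, with n = 6.
ΔG° = −nFE° = −RT ln K, so ln K = nFE°/(RT) = (6)(96485)(+1.71) / ((8.314)(318)) = 374.429.
log₁₀ K = 374.429 / ln 10 = 162.6.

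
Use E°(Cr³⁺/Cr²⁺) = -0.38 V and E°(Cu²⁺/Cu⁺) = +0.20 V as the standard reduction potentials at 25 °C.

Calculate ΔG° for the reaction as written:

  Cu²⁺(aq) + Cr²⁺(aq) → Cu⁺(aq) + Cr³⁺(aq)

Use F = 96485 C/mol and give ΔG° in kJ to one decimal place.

As written, Cu²⁺/Cu⁺ is reduced (cathode) and Cr³⁺/Cr²⁺ is oxidised (anode), so E°cell = (+0.20) − (-0.38) = +0.58 V.
Balancing electrons gives n = 1.
ΔG° = −nFE° = −(1)(96485)(+0.58) = -55,961 J = -56.0 kJ.

-56.0 kJ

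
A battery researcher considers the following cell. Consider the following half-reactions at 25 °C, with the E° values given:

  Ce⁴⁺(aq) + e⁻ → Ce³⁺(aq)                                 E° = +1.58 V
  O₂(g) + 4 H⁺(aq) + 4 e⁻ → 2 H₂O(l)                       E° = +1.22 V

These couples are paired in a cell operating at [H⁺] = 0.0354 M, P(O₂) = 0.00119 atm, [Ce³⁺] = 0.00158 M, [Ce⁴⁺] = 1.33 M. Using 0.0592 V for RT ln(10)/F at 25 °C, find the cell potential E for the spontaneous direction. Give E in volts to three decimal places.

+0.662 V

Ce⁴⁺/Ce³⁺ is the cathode (higher E°), O₂/H₂O the anode: E°cell = +1.58 − (+1.22) = +0.36 V, n = 4.
Overall: 4 Ce⁴⁺(aq) + 2 H₂O(l) → 4 Ce³⁺(aq) + O₂(g) + 4 H⁺(aq)
Q = [Ce³⁺]^4·P(O₂)·[H⁺]^4 / ([Ce⁴⁺]^4); log Q = -20.429.
E = E° − (0.0592/n) log Q = +0.36 − (0.0592/4)(-20.429) = +0.662 V.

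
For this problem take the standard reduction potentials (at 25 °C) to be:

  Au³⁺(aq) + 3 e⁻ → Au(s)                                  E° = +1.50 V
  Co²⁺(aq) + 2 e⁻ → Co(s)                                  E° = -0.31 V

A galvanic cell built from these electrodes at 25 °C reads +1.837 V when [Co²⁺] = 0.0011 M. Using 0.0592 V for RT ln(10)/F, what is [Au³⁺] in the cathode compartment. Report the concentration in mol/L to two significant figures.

Au³⁺/Au is the cathode, Co²⁺/Co the anode: E°cell = +1.81 V, n = 6.
Overall reaction: 2 Au³⁺(aq) + 3 Co(s) → 2 Au(s) + 3 Co²⁺(aq); Q = [Co²⁺]^3/[Au³⁺]^2.
From E = E° − (0.0592/n) log Q: log Q = (E° − E)·n/0.0592 = (+1.81 − (+1.837))·6/0.0592 = -2.7365.
So 2·log[Au³⁺] = 3·log(0.0011) − log Q = -8.8758 − (-2.7365) = -6.1393; log[Au³⁺] = -6.1393 / 2 = -3.0697; [Au³⁺] = 10^(-3.0697) ≈ 0.00085 M.

0.00085 M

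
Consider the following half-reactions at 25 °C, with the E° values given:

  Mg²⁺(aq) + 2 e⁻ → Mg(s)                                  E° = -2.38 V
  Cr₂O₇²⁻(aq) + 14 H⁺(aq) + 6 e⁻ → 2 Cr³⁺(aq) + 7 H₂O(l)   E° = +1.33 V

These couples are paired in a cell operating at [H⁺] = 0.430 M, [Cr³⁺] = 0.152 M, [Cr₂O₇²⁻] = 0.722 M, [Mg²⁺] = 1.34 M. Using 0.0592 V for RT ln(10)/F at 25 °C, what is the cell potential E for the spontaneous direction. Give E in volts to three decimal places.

+3.670 V

Cr₂O₇²⁻/Cr³⁺ is the cathode (higher E°), Mg²⁺/Mg the anode: E°cell = +1.33 − (-2.38) = +3.71 V, n = 6.
Overall: Cr₂O₇²⁻(aq) + 14 H⁺(aq) + 3 Mg(s) → 2 Cr³⁺(aq) + 7 H₂O(l) + 3 Mg²⁺(aq)
Q = [Cr³⁺]^2·[Mg²⁺]^3 / ([Cr₂O₇²⁻]·[H⁺]^14); log Q = 4.018.
E = E° − (0.0592/n) log Q = +3.71 − (0.0592/6)(4.018) = +3.670 V.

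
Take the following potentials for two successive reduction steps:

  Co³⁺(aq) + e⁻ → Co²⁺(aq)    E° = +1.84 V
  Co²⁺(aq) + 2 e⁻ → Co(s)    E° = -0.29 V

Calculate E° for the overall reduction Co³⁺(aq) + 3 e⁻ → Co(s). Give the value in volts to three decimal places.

Standard free energies of sequential steps add: ΔG°₃ = ΔG°₁ + ΔG°₂, so n₃E°₃ = n₁E°₁ + n₂E°₂.
E°₃ = (1×+1.84 + 2×-0.29) / 3 = (+1.260) / 3 = +0.420 V.

+0.420 V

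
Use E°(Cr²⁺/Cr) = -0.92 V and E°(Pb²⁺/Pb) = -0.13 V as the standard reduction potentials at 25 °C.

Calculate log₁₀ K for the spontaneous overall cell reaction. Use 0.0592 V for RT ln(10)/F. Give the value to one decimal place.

26.7

Cathode: Pb²⁺/Pb; anode: Cr²⁺/Cr. E°cell = +0.79 V, n = 2.
log K = nE°cell / 0.0592 = (2)(+0.79) / 0.0592 = 26.7.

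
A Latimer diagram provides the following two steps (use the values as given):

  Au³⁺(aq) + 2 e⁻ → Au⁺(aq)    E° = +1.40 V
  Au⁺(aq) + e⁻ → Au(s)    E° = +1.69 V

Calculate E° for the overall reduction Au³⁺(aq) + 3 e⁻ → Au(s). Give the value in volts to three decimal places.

Standard free energies of sequential steps add: ΔG°₃ = ΔG°₁ + ΔG°₂, so n₃E°₃ = n₁E°₁ + n₂E°₂.
E°₃ = (2×+1.40 + 1×+1.69) / 3 = (+4.490) / 3 = +1.497 V.
E° values themselves are not directly additive — weighting by electron count is essential.

+1.497 V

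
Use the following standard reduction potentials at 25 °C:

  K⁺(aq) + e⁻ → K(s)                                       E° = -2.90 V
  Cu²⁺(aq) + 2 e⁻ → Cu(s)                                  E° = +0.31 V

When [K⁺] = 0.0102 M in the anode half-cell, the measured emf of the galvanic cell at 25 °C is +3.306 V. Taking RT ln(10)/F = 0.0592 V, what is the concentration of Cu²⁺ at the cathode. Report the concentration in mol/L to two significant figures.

0.18 M

Cu²⁺/Cu is the cathode, K⁺/K the anode: E°cell = +3.21 V, n = 2.
Overall reaction: Cu²⁺(aq) + 2 K(s) → Cu(s) + 2 K⁺(aq); Q = [K⁺]^2/[Cu²⁺]^1.
From E = E° − (0.0592/n) log Q: log Q = (E° − E)·n/0.0592 = (+3.21 − (+3.306))·2/0.0592 = -3.2432.
So 1·log[Cu²⁺] = 2·log(0.0102) − log Q = -3.9828 − (-3.2432) = -0.7396; [Cu²⁺] = 10^(-0.7396) ≈ 0.18 M.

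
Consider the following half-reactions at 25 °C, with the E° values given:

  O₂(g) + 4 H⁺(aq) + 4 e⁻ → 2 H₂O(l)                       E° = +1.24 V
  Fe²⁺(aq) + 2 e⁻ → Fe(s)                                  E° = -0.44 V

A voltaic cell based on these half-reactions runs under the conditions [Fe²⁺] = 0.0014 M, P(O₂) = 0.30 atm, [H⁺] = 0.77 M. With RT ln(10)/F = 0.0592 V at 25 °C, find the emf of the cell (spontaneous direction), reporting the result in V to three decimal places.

+1.750 V

O₂/H₂O is the cathode (higher E°), Fe²⁺/Fe the anode: E°cell = +1.24 − (-0.44) = +1.68 V, n = 4.
Overall: O₂(g) + 4 H⁺(aq) + 2 Fe(s) → 2 H₂O(l) + 2 Fe²⁺(aq)
Q = [Fe²⁺]^2 / (P(O₂)·[H⁺]^4); log Q = -4.731.
E = E° − (0.0592/n) log Q = +1.68 − (0.0592/4)(-4.731) = +1.750 V.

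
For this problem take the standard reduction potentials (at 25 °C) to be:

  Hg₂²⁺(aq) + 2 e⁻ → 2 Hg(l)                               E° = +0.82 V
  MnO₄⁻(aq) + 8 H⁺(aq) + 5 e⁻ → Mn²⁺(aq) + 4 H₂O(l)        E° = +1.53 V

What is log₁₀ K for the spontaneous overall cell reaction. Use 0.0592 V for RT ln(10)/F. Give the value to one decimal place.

Cathode: MnO₄⁻/Mn²⁺; anode: Hg₂²⁺/Hg. E°cell = +0.71 V, n = 10.
log K = nE°cell / 0.0592 = (10)(+0.71) / 0.0592 = 119.9.

119.9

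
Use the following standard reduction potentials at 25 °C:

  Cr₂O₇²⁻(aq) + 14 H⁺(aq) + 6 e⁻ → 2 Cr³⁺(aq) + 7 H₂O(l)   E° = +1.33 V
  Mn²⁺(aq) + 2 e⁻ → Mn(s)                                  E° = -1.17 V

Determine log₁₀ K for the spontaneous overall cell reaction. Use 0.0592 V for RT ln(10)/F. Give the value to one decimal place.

Cathode: Cr₂O₇²⁻/Cr³⁺; anode: Mn²⁺/Mn. E°cell = +2.50 V, n = 6.
log K = nE°cell / 0.0592 = (6)(+2.50) / 0.0592 = 253.4.

253.4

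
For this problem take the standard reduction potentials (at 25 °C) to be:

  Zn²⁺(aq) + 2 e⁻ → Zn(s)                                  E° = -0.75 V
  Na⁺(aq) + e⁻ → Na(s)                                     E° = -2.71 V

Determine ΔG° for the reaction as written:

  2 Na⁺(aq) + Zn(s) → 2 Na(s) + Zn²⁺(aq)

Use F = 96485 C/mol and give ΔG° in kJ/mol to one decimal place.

As written, Na⁺/Na is reduced (cathode) and Zn²⁺/Zn is oxidised (anode), so E°cell = (-2.71) − (-0.75) = -1.96 V.
Balancing electrons gives n = 2.
ΔG° = −nFE° = −(2)(96485)(-1.96) = 378,221 J = +378.2 kJ/mol.

+378.2 kJ/mol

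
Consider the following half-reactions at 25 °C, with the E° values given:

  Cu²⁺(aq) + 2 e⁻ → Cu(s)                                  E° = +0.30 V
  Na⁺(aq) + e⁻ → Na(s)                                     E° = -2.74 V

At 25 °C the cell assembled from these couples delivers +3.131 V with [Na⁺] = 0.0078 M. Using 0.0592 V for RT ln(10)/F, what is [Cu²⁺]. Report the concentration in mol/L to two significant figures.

0.072 M

Cu²⁺/Cu is the cathode, Na⁺/Na the anode: E°cell = +3.04 V, n = 2.
Overall reaction: Cu²⁺(aq) + 2 Na(s) → Cu(s) + 2 Na⁺(aq); Q = [Na⁺]^2/[Cu²⁺]^1.
From E = E° − (0.0592/n) log Q: log Q = (E° − E)·n/0.0592 = (+3.04 − (+3.131))·2/0.0592 = -3.0743.
So 1·log[Cu²⁺] = 2·log(0.0078) − log Q = -4.2158 − (-3.0743) = -1.1415; [Cu²⁺] = 10^(-1.1415) ≈ 0.072 M.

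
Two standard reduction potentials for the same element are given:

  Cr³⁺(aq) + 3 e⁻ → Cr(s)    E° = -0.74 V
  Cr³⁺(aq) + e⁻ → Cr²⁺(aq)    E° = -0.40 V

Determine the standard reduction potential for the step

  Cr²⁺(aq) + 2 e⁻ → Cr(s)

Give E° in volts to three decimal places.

Sequential free energies add, so n₃E°₃ = n₁E°₁ + n₂E°₂.
With n₃ = 3, and the known step contributing 1×(-0.40) V, the unknown satisfies 2·E° = 3×(-0.74) − 1×(-0.40) = -1.820.
E° = -1.820 / 2 = -0.910 V.

-0.910 V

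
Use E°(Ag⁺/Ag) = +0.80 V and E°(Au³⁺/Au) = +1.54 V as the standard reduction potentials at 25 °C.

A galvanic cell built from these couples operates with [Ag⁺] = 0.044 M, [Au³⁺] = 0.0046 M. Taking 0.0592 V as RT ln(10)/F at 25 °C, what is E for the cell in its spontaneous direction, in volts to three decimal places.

Au³⁺/Au is the cathode (higher E°), Ag⁺/Ag the anode: E°cell = +1.54 − (+0.80) = +0.74 V, n = 3.
Overall: Au³⁺(aq) + 3 Ag(s) → Au(s) + 3 Ag⁺(aq)
Q = [Ag⁺]^3 / ([Au³⁺]); log Q = -1.732.
E = E° − (0.0592/n) log Q = +0.74 − (0.0592/3)(-1.732) = +0.774 V.

+0.774 V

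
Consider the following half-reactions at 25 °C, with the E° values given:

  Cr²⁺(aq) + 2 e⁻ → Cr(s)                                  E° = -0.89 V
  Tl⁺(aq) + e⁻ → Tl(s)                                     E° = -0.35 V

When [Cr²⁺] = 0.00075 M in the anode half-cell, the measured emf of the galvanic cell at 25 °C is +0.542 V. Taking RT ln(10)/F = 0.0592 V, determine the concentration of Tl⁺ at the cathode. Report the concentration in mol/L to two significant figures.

Tl⁺/Tl is the cathode, Cr²⁺/Cr the anode: E°cell = +0.54 V, n = 2.
Overall reaction: 2 Tl⁺(aq) + Cr(s) → 2 Tl(s) + Cr²⁺(aq); Q = [Cr²⁺]^1/[Tl⁺]^2.
From E = E° − (0.0592/n) log Q: log Q = (E° − E)·n/0.0592 = (+0.54 − (+0.542))·2/0.0592 = -0.0676.
So 2·log[Tl⁺] = 1·log(0.00075) − log Q = -3.1249 − (-0.0676) = -3.0573; log[Tl⁺] = -3.0573 / 2 = -1.5287; [Tl⁺] = 10^(-1.5287) ≈ 0.030 M.

0.030 M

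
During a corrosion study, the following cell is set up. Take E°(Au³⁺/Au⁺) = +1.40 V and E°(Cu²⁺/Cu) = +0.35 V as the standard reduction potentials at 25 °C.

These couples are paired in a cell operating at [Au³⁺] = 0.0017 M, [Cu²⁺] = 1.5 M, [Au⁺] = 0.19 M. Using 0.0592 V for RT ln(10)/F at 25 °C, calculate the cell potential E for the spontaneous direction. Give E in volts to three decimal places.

+0.984 V

Au³⁺/Au⁺ is the cathode (higher E°), Cu²⁺/Cu the anode: E°cell = +1.40 − (+0.35) = +1.05 V, n = 2.
Overall: Au³⁺(aq) + Cu(s) → Au⁺(aq) + Cu²⁺(aq)
Q = [Au⁺]·[Cu²⁺] / ([Au³⁺]); log Q = 2.224.
E = E° − (0.0592/n) log Q = +1.05 − (0.0592/2)(2.224) = +0.984 V.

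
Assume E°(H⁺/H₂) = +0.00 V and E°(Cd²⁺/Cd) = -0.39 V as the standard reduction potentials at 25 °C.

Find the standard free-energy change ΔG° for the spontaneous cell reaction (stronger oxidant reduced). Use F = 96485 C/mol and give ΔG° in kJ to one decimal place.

-75.3 kJ

H⁺/H₂ (E° = +0.00 V) is the cathode; Cd²⁺/Cd (E° = -0.39 V) is the anode, so E°cell = +0.39 V.
Balancing electrons gives n = 2 (lcm of 2 and 2).
ΔG° = −nFE° = −(2)(96485)(+0.39) = -75,258 J = -75.3 kJ.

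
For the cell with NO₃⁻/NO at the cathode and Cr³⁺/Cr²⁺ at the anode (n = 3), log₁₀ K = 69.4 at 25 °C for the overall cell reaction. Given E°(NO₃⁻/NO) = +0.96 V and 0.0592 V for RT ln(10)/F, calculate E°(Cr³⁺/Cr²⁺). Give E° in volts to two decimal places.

-0.41 V

E°cell = (0.0592/n)·log K = (0.0592/3)(69.4) = +1.369 V.
Since NO₃⁻/NO is the cathode and Cr³⁺/Cr²⁺ the anode, E°cell = E°(NO₃⁻/NO) − E°(Cr³⁺/Cr²⁺).
So E°(Cr³⁺/Cr²⁺) = E°(NO₃⁻/NO) − E°cell = (+0.96) − (+1.369) = -0.41 V.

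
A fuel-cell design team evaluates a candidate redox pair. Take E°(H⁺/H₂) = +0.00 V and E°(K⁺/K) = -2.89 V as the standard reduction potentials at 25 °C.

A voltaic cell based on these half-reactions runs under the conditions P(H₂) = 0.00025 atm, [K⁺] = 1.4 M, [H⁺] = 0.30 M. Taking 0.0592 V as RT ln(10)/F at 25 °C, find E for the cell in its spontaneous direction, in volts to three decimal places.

+2.957 V

H⁺/H₂ is the cathode (higher E°), K⁺/K the anode: E°cell = +0.00 − (-2.89) = +2.89 V, n = 2.
Overall: 2 H⁺(aq) + 2 K(s) → H₂(g) + 2 K⁺(aq)
Q = P(H₂)·[K⁺]^2 / ([H⁺]^2); log Q = -2.264.
E = E° − (0.0592/n) log Q = +2.89 − (0.0592/2)(-2.264) = +2.957 V.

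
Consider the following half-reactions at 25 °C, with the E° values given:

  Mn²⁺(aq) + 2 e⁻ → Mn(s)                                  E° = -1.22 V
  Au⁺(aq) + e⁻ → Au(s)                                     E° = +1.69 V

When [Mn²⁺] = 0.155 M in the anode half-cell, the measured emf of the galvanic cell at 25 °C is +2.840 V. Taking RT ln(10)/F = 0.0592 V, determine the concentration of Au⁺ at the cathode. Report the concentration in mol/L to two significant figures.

0.026 M

Au⁺/Au is the cathode, Mn²⁺/Mn the anode: E°cell = +2.91 V, n = 2.
Overall reaction: 2 Au⁺(aq) + Mn(s) → 2 Au(s) + Mn²⁺(aq); Q = [Mn²⁺]^1/[Au⁺]^2.
From E = E° − (0.0592/n) log Q: log Q = (E° − E)·n/0.0592 = (+2.91 − (+2.840))·2/0.0592 = 2.3649.
So 2·log[Au⁺] = 1·log(0.155) − log Q = -0.8097 − (2.3649) = -3.1746; log[Au⁺] = -3.1746 / 2 = -1.5873; [Au⁺] = 10^(-1.5873) ≈ 0.026 M.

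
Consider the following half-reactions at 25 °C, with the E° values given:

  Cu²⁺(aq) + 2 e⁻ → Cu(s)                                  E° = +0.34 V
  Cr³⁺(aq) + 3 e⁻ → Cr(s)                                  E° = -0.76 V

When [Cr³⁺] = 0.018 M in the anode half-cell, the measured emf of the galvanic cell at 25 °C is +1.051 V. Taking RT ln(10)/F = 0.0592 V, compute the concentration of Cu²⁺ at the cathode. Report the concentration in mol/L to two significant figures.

0.0015 M

Cu²⁺/Cu is the cathode, Cr³⁺/Cr the anode: E°cell = +1.10 V, n = 6.
Overall reaction: 3 Cu²⁺(aq) + 2 Cr(s) → 3 Cu(s) + 2 Cr³⁺(aq); Q = [Cr³⁺]^2/[Cu²⁺]^3.
From E = E° − (0.0592/n) log Q: log Q = (E° − E)·n/0.0592 = (+1.10 − (+1.051))·6/0.0592 = 4.9662.
So 3·log[Cu²⁺] = 2·log(0.018) − log Q = -3.4895 − (4.9662) = -8.4557; log[Cu²⁺] = -8.4557 / 3 = -2.8186; [Cu²⁺] = 10^(-2.8186) ≈ 0.0015 M.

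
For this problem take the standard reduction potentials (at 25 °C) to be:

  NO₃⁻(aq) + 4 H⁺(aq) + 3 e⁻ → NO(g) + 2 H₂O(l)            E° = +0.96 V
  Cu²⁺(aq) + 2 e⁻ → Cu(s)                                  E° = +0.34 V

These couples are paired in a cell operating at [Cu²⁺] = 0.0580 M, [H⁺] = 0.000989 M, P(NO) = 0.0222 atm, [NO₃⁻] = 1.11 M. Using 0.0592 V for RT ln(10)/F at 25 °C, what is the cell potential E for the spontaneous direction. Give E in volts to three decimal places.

NO₃⁻/NO is the cathode (higher E°), Cu²⁺/Cu the anode: E°cell = +0.96 − (+0.34) = +0.62 V, n = 6.
Overall: 2 NO₃⁻(aq) + 8 H⁺(aq) + 3 Cu(s) → 2 NO(g) + 4 H₂O(l) + 3 Cu²⁺(aq)
Q = P(NO)^2·[Cu²⁺]^3 / ([NO₃⁻]^2·[H⁺]^8); log Q = 16.931.
E = E° − (0.0592/n) log Q = +0.62 − (0.0592/6)(16.931) = +0.453 V.

+0.453 V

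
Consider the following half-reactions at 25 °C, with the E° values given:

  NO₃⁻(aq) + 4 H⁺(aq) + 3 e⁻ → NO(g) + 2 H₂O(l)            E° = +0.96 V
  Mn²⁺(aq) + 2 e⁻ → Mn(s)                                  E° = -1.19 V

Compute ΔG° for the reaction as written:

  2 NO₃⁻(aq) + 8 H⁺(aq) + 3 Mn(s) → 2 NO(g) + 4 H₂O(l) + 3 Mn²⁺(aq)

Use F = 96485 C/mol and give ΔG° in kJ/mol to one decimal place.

-1244.7 kJ/mol

As written, NO₃⁻/NO is reduced (cathode) and Mn²⁺/Mn is oxidised (anode), so E°cell = (+0.96) − (-1.19) = +2.15 V.
Balancing electrons gives n = 6.
ΔG° = −nFE° = −(6)(96485)(+2.15) = -1,244,656 J = -1244.7 kJ/mol.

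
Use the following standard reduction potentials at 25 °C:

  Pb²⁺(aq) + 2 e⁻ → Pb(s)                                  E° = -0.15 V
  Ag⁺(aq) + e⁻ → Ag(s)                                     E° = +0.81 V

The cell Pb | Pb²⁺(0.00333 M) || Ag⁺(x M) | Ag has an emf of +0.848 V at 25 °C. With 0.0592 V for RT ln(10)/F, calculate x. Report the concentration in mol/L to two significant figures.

Ag⁺/Ag is the cathode, Pb²⁺/Pb the anode: E°cell = +0.96 V, n = 2.
Overall reaction: 2 Ag⁺(aq) + Pb(s) → 2 Ag(s) + Pb²⁺(aq); Q = [Pb²⁺]^1/[Ag⁺]^2.
From E = E° − (0.0592/n) log Q: log Q = (E° − E)·n/0.0592 = (+0.96 − (+0.848))·2/0.0592 = 3.7838.
So 2·log[Ag⁺] = 1·log(0.00333) − log Q = -2.4776 − (3.7838) = -6.2614; log[Ag⁺] = -6.2614 / 2 = -3.1307; [Ag⁺] = 10^(-3.1307) ≈ 0.00074 M.

0.00074 M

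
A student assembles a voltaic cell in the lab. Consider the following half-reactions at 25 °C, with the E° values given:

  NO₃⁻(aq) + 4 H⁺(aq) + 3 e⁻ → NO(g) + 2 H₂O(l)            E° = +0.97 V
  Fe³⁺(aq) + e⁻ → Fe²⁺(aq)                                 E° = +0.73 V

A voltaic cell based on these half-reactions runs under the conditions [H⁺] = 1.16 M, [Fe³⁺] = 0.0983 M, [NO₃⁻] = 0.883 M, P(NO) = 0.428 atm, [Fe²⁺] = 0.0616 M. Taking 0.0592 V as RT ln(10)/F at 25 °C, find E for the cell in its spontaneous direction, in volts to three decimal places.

NO₃⁻/NO is the cathode (higher E°), Fe³⁺/Fe²⁺ the anode: E°cell = +0.97 − (+0.73) = +0.24 V, n = 3.
Overall: NO₃⁻(aq) + 4 H⁺(aq) + 3 Fe²⁺(aq) → NO(g) + 2 H₂O(l) + 3 Fe³⁺(aq)
Q = P(NO)·[Fe³⁺]^3 / ([NO₃⁻]·[H⁺]^4·[Fe²⁺]^3); log Q = 0.037.
E = E° − (0.0592/n) log Q = +0.24 − (0.0592/3)(0.037) = +0.239 V.

+0.239 V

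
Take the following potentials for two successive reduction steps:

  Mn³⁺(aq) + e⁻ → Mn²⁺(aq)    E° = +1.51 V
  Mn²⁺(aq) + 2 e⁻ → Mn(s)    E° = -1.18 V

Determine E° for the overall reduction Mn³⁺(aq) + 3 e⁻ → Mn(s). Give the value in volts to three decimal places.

-0.283 V

Since ΔG° = −nFE° is additive over sequential reductions, n₃E°₃ = n₁E°₁ + n₂E°₂.
E°₃ = (1×+1.51 + 2×-1.18) / 3 = (-0.850) / 3 = -0.283 V.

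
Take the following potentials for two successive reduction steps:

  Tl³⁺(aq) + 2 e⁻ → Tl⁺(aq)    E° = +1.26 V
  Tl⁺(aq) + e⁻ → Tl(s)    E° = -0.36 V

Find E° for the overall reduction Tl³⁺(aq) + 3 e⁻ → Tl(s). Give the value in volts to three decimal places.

+0.720 V

Standard free energies of sequential steps add: ΔG°₃ = ΔG°₁ + ΔG°₂, so n₃E°₃ = n₁E°₁ + n₂E°₂.
E°₃ = (2×+1.26 + 1×-0.36) / 3 = (+2.160) / 3 = +0.720 V.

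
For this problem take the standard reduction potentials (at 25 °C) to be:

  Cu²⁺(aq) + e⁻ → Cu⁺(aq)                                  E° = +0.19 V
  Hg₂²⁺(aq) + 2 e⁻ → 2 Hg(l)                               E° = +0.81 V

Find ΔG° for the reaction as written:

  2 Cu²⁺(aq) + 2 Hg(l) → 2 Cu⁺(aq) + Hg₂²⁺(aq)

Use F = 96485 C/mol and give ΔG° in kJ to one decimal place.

+119.6 kJ

As written, Cu²⁺/Cu⁺ is reduced (cathode) and Hg₂²⁺/Hg is oxidised (anode), so E°cell = (+0.19) − (+0.81) = -0.62 V.
Balancing electrons gives n = 2.
ΔG° = −nFE° = −(2)(96485)(-0.62) = 119,641 J = +119.6 kJ.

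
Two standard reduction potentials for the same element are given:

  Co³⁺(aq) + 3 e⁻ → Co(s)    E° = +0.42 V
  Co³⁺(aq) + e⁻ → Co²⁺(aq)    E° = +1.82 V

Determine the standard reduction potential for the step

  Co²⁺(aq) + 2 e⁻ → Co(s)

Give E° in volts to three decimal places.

Sequential free energies add, so n₃E°₃ = n₁E°₁ + n₂E°₂.
With n₃ = 3, and the known step contributing 1×(+1.82) V, the unknown satisfies 2·E° = 3×(+0.42) − 1×(+1.82) = -0.560.
E° = -0.560 / 2 = -0.280 V.

-0.280 V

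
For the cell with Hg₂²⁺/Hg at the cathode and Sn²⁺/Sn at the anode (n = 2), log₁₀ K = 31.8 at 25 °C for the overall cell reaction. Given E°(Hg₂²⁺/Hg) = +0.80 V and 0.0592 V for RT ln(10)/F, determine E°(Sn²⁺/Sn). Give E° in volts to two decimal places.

E°cell = (0.0592/n)·log K = (0.0592/2)(31.8) = +0.941 V.
Since Hg₂²⁺/Hg is the cathode and Sn²⁺/Sn the anode, E°cell = E°(Hg₂²⁺/Hg) − E°(Sn²⁺/Sn).
So E°(Sn²⁺/Sn) = E°(Hg₂²⁺/Hg) − E°cell = (+0.80) − (+0.941) = -0.14 V.

-0.14 V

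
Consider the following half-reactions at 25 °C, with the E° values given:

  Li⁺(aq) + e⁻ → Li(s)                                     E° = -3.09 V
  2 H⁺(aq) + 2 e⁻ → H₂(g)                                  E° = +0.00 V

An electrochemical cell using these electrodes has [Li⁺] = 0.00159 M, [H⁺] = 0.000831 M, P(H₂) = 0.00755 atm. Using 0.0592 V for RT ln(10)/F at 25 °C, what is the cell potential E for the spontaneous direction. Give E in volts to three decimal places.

+3.136 V

H⁺/H₂ is the cathode (higher E°), Li⁺/Li the anode: E°cell = +0.00 − (-3.09) = +3.09 V, n = 2.
Overall: 2 H⁺(aq) + 2 Li(s) → H₂(g) + 2 Li⁺(aq)
Q = P(H₂)·[Li⁺]^2 / ([H⁺]^2); log Q = -1.558.
E = E° − (0.0592/n) log Q = +3.09 − (0.0592/2)(-1.558) = +3.136 V.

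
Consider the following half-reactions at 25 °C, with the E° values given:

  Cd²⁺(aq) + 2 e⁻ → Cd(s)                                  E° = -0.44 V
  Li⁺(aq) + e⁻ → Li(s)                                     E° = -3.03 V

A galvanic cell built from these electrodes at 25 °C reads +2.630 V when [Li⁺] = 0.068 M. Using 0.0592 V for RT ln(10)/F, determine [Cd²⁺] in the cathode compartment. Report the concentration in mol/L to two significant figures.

Cd²⁺/Cd is the cathode, Li⁺/Li the anode: E°cell = +2.59 V, n = 2.
Overall reaction: Cd²⁺(aq) + 2 Li(s) → Cd(s) + 2 Li⁺(aq); Q = [Li⁺]^2/[Cd²⁺]^1.
From E = E° − (0.0592/n) log Q: log Q = (E° − E)·n/0.0592 = (+2.59 − (+2.630))·2/0.0592 = -1.3514.
So 1·log[Cd²⁺] = 2·log(0.068) − log Q = -2.3350 − (-1.3514) = -0.9836; [Cd²⁺] = 10^(-0.9836) ≈ 0.10 M.

0.10 M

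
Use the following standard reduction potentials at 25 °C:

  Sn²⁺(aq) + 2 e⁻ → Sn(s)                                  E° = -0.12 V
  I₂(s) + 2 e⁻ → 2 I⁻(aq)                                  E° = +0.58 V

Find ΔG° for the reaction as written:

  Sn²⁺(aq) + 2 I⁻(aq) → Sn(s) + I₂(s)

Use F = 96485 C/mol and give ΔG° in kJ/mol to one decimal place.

As written, Sn²⁺/Sn is reduced (cathode) and I₂/I⁻ is oxidised (anode), so E°cell = (-0.12) − (+0.58) = -0.70 V.
Balancing electrons gives n = 2.
ΔG° = −nFE° = −(2)(96485)(-0.70) = 135,079 J = +135.1 kJ/mol.

+135.1 kJ/mol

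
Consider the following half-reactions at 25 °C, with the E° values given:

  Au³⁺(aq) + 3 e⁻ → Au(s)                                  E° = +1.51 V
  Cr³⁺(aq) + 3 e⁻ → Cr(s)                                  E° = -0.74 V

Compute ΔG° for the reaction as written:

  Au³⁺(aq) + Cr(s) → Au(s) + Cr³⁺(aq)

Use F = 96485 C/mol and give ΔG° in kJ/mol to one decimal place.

-651.3 kJ/mol

As written, Au³⁺/Au is reduced (cathode) and Cr³⁺/Cr is oxidised (anode), so E°cell = (+1.51) − (-0.74) = +2.25 V.
Balancing electrons gives n = 3.
ΔG° = −nFE° = −(3)(96485)(+2.25) = -651,274 J = -651.3 kJ/mol.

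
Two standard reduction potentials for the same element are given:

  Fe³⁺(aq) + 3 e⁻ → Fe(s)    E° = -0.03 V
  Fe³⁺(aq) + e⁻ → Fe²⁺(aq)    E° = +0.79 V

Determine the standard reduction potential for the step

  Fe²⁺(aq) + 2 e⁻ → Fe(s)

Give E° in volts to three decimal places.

-0.440 V

Sequential free energies add, so n₃E°₃ = n₁E°₁ + n₂E°₂.
With n₃ = 3, and the known step contributing 1×(+0.79) V, the unknown satisfies 2·E° = 3×(-0.03) − 1×(+0.79) = -0.880.
E° = -0.880 / 2 = -0.440 V.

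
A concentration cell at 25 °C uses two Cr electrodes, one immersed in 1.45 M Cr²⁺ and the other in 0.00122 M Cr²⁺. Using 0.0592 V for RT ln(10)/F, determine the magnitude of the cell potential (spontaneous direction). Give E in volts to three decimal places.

For a concentration cell E°cell = 0. The 1.45 M side is the cathode (reduction is favoured where [Cr²⁺] is higher).
With n = 2, E = −(0.0592/2) log([Cr²⁺]ₐₙ/[Cr²⁺]꜀ₐₜ) = −(0.0592/2) log(0.00122/1.45) = −(0.0592/2)(-3.075) = +0.091 V.

+0.091 V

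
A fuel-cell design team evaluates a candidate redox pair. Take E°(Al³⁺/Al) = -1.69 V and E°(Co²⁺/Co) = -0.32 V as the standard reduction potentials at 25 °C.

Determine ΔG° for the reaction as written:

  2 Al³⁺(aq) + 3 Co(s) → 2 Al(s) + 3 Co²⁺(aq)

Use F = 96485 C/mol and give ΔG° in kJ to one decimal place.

As written, Al³⁺/Al is reduced (cathode) and Co²⁺/Co is oxidised (anode), so E°cell = (-1.69) − (-0.32) = -1.37 V.
Balancing electrons gives n = 6.
ΔG° = −nFE° = −(6)(96485)(-1.37) = 793,107 J = +793.1 kJ.

+793.1 kJ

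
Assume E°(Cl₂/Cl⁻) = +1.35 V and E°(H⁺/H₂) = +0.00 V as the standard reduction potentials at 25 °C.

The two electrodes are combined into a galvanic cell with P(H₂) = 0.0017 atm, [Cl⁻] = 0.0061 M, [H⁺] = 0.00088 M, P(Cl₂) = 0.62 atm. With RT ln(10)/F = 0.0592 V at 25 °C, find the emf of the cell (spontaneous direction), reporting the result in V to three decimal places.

Cl₂/Cl⁻ is the cathode (higher E°), H⁺/H₂ the anode: E°cell = +1.35 − (+0.00) = +1.35 V, n = 2.
Overall: Cl₂(g) + H₂(g) → 2 Cl⁻(aq) + 2 H⁺(aq)
Q = [Cl⁻]^2·[H⁺]^2 / (P(Cl₂)·P(H₂)); log Q = -7.563.
E = E° − (0.0592/n) log Q = +1.35 − (0.0592/2)(-7.563) = +1.574 V.

+1.574 V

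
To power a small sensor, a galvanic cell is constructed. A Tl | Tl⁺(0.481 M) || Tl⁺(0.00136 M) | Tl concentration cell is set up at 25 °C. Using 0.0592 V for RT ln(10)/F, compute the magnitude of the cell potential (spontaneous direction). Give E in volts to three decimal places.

For a concentration cell E°cell = 0. The 0.481 M side is the cathode (reduction is favoured where [Tl⁺] is higher).
With n = 1, E = −(0.0592/1) log([Tl⁺]ₐₙ/[Tl⁺]꜀ₐₜ) = −(0.0592/1) log(0.00136/0.481) = −(0.0592/1)(-2.549) = +0.151 V.

+0.151 V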